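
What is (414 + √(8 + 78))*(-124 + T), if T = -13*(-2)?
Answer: -40572 - 98*√86 ≈ -41481.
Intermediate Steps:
T = 26
(414 + √(8 + 78))*(-124 + T) = (414 + √(8 + 78))*(-124 + 26) = (414 + √86)*(-98) = -40572 - 98*√86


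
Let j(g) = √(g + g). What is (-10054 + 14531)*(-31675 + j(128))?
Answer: -141737343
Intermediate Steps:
j(g) = √2*√g (j(g) = √(2*g) = √2*√g)
(-10054 + 14531)*(-31675 + j(128)) = (-10054 + 14531)*(-31675 + √2*√128) = 4477*(-31675 + √2*(8*√2)) = 4477*(-31675 + 16) = 4477*(-31659) = -141737343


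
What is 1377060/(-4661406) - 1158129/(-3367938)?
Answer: 6036958469/124597828578 ≈ 0.048452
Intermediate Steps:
1377060/(-4661406) - 1158129/(-3367938) = 1377060*(-1/4661406) - 1158129*(-1/3367938) = -229510/776901 + 55149/160378 = 6036958469/124597828578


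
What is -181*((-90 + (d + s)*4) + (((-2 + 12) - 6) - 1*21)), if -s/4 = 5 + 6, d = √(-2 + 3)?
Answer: 50499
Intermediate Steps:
d = 1 (d = √1 = 1)
s = -44 (s = -4*(5 + 6) = -4*11 = -44)
-181*((-90 + (d + s)*4) + (((-2 + 12) - 6) - 1*21)) = -181*((-90 + (1 - 44)*4) + (((-2 + 12) - 6) - 1*21)) = -181*((-90 - 43*4) + ((10 - 6) - 21)) = -181*((-90 - 172) + (4 - 21)) = -181*(-262 - 17) = -181*(-279) = 50499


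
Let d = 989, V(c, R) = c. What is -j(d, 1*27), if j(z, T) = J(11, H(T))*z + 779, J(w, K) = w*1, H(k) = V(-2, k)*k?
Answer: -11658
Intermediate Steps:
H(k) = -2*k
J(w, K) = w
j(z, T) = 779 + 11*z (j(z, T) = 11*z + 779 = 779 + 11*z)
-j(d, 1*27) = -(779 + 11*989) = -(779 + 10879) = -1*11658 = -11658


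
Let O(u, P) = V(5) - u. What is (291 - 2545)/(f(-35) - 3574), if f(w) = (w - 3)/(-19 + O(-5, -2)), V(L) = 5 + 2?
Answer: 7889/12490 ≈ 0.63163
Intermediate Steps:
V(L) = 7
O(u, P) = 7 - u
f(w) = 3/7 - w/7 (f(w) = (w - 3)/(-19 + (7 - 1*(-5))) = (-3 + w)/(-19 + (7 + 5)) = (-3 + w)/(-19 + 12) = (-3 + w)/(-7) = (-3 + w)*(-⅐) = 3/7 - w/7)
(291 - 2545)/(f(-35) - 3574) = (291 - 2545)/((3/7 - ⅐*(-35)) - 3574) = -2254/((3/7 + 5) - 3574) = -2254/(38/7 - 3574) = -2254/(-24980/7) = -2254*(-7/24980) = 7889/12490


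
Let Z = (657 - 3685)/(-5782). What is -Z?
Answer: -1514/2891 ≈ -0.52369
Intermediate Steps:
Z = 1514/2891 (Z = -3028*(-1/5782) = 1514/2891 ≈ 0.52369)
-Z = -1*1514/2891 = -1514/2891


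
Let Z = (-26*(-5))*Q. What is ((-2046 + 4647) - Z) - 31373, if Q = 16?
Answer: -30852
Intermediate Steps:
Z = 2080 (Z = -26*(-5)*16 = 130*16 = 2080)
((-2046 + 4647) - Z) - 31373 = ((-2046 + 4647) - 1*2080) - 31373 = (2601 - 2080) - 31373 = 521 - 31373 = -30852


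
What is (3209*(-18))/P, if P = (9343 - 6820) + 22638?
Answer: -19254/8387 ≈ -2.2957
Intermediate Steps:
P = 25161 (P = 2523 + 22638 = 25161)
(3209*(-18))/P = (3209*(-18))/25161 = -57762*1/25161 = -19254/8387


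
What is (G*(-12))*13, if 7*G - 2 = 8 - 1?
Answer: -1404/7 ≈ -200.57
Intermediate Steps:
G = 9/7 (G = 2/7 + (8 - 1)/7 = 2/7 + (⅐)*7 = 2/7 + 1 = 9/7 ≈ 1.2857)
(G*(-12))*13 = ((9/7)*(-12))*13 = -108/7*13 = -1404/7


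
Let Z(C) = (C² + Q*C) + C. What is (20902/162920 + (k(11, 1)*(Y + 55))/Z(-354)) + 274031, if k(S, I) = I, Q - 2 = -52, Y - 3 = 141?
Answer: 1592291656146611/5810623260 ≈ 2.7403e+5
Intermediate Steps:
Y = 144 (Y = 3 + 141 = 144)
Q = -50 (Q = 2 - 52 = -50)
Z(C) = C² - 49*C (Z(C) = (C² - 50*C) + C = C² - 49*C)
(20902/162920 + (k(11, 1)*(Y + 55))/Z(-354)) + 274031 = (20902/162920 + (1*(144 + 55))/((-354*(-49 - 354)))) + 274031 = (20902*(1/162920) + (1*199)/((-354*(-403)))) + 274031 = (10451/81460 + 199/142662) + 274031 = 753585551/5810623260 + 274031 = 1592291656146611/5810623260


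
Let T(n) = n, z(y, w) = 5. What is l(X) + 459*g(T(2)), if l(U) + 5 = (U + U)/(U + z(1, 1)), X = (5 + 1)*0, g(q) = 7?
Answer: 3208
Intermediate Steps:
X = 0 (X = 6*0 = 0)
l(U) = -5 + 2*U/(5 + U) (l(U) = -5 + (U + U)/(U + 5) = -5 + (2*U)/(5 + U) = -5 + 2*U/(5 + U))
l(X) + 459*g(T(2)) = (-25 - 3*0)/(5 + 0) + 459*7 = (-25 + 0)/5 + 3213 = (1/5)*(-25) + 3213 = -5 + 3213 = 3208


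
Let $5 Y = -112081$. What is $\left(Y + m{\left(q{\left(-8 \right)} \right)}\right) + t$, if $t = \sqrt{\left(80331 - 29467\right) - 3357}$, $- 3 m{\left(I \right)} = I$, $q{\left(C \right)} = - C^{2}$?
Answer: $- \frac{335923}{15} + \sqrt{47507} \approx -22177.0$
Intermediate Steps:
$Y = - \frac{112081}{5}$ ($Y = \frac{1}{5} \left(-112081\right) = - \frac{112081}{5} \approx -22416.0$)
$m{\left(I \right)} = - \frac{I}{3}$
$t = \sqrt{47507}$ ($t = \sqrt{50864 - 3357} = \sqrt{47507} \approx 217.96$)
$\left(Y + m{\left(q{\left(-8 \right)} \right)}\right) + t = \left(- \frac{112081}{5} - \frac{\left(-1\right) \left(-8\right)^{2}}{3}\right) + \sqrt{47507} = \left(- \frac{112081}{5} - \frac{\left(-1\right) 64}{3}\right) + \sqrt{47507} = \left(- \frac{112081}{5} - - \frac{64}{3}\right) + \sqrt{47507} = \left(- \frac{112081}{5} + \frac{64}{3}\right) + \sqrt{47507} = - \frac{335923}{15} + \sqrt{47507}$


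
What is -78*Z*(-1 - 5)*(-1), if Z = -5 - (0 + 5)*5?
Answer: 14040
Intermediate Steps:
Z = -30 (Z = -5 - 5*5 = -5 - 1*25 = -5 - 25 = -30)
-78*Z*(-1 - 5)*(-1) = -(-2340)*(-1 - 5)*(-1) = -(-2340)*(-6)*(-1) = -78*180*(-1) = -14040*(-1) = 14040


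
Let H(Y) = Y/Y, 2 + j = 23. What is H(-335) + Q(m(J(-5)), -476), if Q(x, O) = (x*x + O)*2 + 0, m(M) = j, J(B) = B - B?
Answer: -69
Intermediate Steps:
J(B) = 0
j = 21 (j = -2 + 23 = 21)
m(M) = 21
H(Y) = 1
Q(x, O) = 2*O + 2*x² (Q(x, O) = (x² + O)*2 + 0 = (O + x²)*2 + 0 = (2*O + 2*x²) + 0 = 2*O + 2*x²)
H(-335) + Q(m(J(-5)), -476) = 1 + (2*(-476) + 2*21²) = 1 + (-952 + 2*441) = 1 + (-952 + 882) = 1 - 70 = -69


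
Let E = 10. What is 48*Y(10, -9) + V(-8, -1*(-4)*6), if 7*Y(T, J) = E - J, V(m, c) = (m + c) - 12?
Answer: 940/7 ≈ 134.29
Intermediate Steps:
V(m, c) = -12 + c + m (V(m, c) = (c + m) - 12 = -12 + c + m)
Y(T, J) = 10/7 - J/7 (Y(T, J) = (10 - J)/7 = 10/7 - J/7)
48*Y(10, -9) + V(-8, -1*(-4)*6) = 48*(10/7 - ⅐*(-9)) + (-12 - 1*(-4)*6 - 8) = 48*(10/7 + 9/7) + (-12 + 4*6 - 8) = 48*(19/7) + (-12 + 24 - 8) = 912/7 + 4 = 940/7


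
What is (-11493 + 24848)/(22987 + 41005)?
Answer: 13355/63992 ≈ 0.20870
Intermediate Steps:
(-11493 + 24848)/(22987 + 41005) = 13355/63992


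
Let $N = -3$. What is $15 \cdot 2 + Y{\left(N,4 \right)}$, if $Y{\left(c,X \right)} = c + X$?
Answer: $31$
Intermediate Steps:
$Y{\left(c,X \right)} = X + c$
$15 \cdot 2 + Y{\left(N,4 \right)} = 15 \cdot 2 + \left(4 - 3\right) = 30 + 1 = 31$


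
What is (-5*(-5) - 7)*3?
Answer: 54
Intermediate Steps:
(-5*(-5) - 7)*3 = (25 - 7)*3 = 18*3 = 54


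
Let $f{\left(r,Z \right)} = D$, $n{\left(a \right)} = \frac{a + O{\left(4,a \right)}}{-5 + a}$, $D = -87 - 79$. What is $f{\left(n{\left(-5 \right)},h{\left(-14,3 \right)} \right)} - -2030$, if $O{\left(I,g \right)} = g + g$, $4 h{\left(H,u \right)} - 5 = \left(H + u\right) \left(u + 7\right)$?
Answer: $1864$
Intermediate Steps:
$h{\left(H,u \right)} = \frac{5}{4} + \frac{\left(7 + u\right) \left(H + u\right)}{4}$ ($h{\left(H,u \right)} = \frac{5}{4} + \frac{\left(H + u\right) \left(u + 7\right)}{4} = \frac{5}{4} + \frac{\left(H + u\right) \left(7 + u\right)}{4} = \frac{5}{4} + \frac{\left(7 + u\right) \left(H + u\right)}{4}$)
$D = -166$
$O{\left(I,g \right)} = 2 g$
$n{\left(a \right)} = \frac{3 a}{-5 + a}$ ($n{\left(a \right)} = \frac{a + 2 a}{-5 + a} = \frac{3 a}{-5 + a}$)
$f{\left(r,Z \right)} = -166$
$f{\left(n{\left(-5 \right)},h{\left(-14,3 \right)} \right)} - -2030 = -166 - -2030 = -166 + 2030 = 1864$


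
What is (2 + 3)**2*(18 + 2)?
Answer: 500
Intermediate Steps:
(2 + 3)**2*(18 + 2) = 5**2*20 = 25*20 = 500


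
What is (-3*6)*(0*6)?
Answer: 0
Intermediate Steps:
(-3*6)*(0*6) = -18*0 = 0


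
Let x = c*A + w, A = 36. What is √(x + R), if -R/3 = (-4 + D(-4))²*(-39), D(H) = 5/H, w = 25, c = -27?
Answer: √36445/4 ≈ 47.726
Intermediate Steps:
R = 51597/16 (R = -3*(-4 + 5/(-4))²*(-39) = -3*(-4 + 5*(-¼))²*(-39) = -3*(-4 - 5/4)²*(-39) = -3*(-21/4)²*(-39) = -1323*(-39)/16 = -3*(-17199/16) = 51597/16 ≈ 3224.8)
x = -947 (x = -27*36 + 25 = -972 + 25 = -947)
√(x + R) = √(-947 + 51597/16) = √(36445/16) = √36445/4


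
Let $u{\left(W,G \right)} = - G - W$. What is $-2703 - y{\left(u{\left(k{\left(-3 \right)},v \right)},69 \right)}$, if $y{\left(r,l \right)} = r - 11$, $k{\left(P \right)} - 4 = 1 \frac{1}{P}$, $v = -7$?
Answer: $- \frac{8086}{3} \approx -2695.3$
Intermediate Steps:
$k{\left(P \right)} = 4 + \frac{1}{P}$ ($k{\left(P \right)} = 4 + 1 \frac{1}{P} = 4 + \frac{1}{P}$)
$y{\left(r,l \right)} = -11 + r$
$-2703 - y{\left(u{\left(k{\left(-3 \right)},v \right)},69 \right)} = -2703 - \left(-11 - - \frac{10}{3}\right) = -2703 - \left(-11 + \left(7 - \left(4 - \frac{1}{3}\right)\right)\right) = -2703 - \left(-11 + \left(7 - \frac{11}{3}\right)\right) = -2703 - \left(-11 + \frac{10}{3}\right) = -2703 - - \frac{23}{3} = -2703 + \frac{23}{3} = - \frac{8086}{3}$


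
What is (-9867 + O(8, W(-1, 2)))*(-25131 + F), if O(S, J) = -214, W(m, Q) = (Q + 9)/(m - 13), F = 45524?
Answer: -205581833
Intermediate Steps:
W(m, Q) = (9 + Q)/(-13 + m)
(-9867 + O(8, W(-1, 2)))*(-25131 + F) = (-9867 - 214)*(-25131 + 45524) = -10081*20393 = -205581833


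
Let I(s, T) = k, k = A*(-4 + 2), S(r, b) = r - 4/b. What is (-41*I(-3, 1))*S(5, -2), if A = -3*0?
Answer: 0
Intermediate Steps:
A = 0
k = 0 (k = 0*(-4 + 2) = 0*(-2) = 0)
I(s, T) = 0
(-41*I(-3, 1))*S(5, -2) = (-41*0)*(5 - 4/(-2)) = 0*(5 - 4*(-½)) = 0*(5 + 2) = 0*7 = 0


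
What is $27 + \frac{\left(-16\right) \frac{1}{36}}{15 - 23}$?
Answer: $\frac{487}{18} \approx 27.056$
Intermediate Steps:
$27 + \frac{\left(-16\right) \frac{1}{36}}{15 - 23} = 27 + \frac{\left(-16\right) \frac{1}{36}}{-8} = 27 - - \frac{1}{18} = 27 + \frac{1}{18} = \frac{487}{18}$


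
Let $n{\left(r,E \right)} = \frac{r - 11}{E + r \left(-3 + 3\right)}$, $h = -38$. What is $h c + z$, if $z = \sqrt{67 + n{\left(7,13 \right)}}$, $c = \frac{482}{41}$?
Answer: $- \frac{18316}{41} + \frac{17 \sqrt{39}}{13} \approx -438.57$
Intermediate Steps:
$c = \frac{482}{41}$ ($c = 482 \cdot \frac{1}{41} = \frac{482}{41} \approx 11.756$)
$n{\left(r,E \right)} = \frac{-11 + r}{E}$ ($n{\left(r,E \right)} = \frac{-11 + r}{E + r 0} = \frac{-11 + r}{E + 0} = \frac{-11 + r}{E}$)
$z = \frac{17 \sqrt{39}}{13}$ ($z = \sqrt{67 + \frac{-11 + 7}{13}} = \sqrt{67 + \frac{1}{13} \left(-4\right)} = \sqrt{67 - \frac{4}{13}} = \sqrt{\frac{867}{13}} = \frac{17 \sqrt{39}}{13} \approx 8.1665$)
$h c + z = \left(-38\right) \frac{482}{41} + \frac{17 \sqrt{39}}{13} = - \frac{18316}{41} + \frac{17 \sqrt{39}}{13}$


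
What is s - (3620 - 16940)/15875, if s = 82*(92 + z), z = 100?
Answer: 49989864/3175 ≈ 15745.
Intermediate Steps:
s = 15744 (s = 82*(92 + 100) = 82*192 = 15744)
s - (3620 - 16940)/15875 = 15744 - (3620 - 16940)/15875 = 15744 - (-13320)/15875 = 15744 - 1*(-2664/3175) = 15744 + 2664/3175 = 49989864/3175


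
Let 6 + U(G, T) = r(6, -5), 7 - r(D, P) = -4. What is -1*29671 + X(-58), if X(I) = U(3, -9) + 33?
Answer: -29633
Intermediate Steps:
r(D, P) = 11 (r(D, P) = 7 - 1*(-4) = 7 + 4 = 11)
U(G, T) = 5 (U(G, T) = -6 + 11 = 5)
X(I) = 38 (X(I) = 5 + 33 = 38)
-1*29671 + X(-58) = -1*29671 + 38 = -29671 + 38 = -29633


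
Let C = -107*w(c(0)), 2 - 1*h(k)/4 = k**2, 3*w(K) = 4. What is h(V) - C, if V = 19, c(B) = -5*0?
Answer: -3880/3 ≈ -1293.3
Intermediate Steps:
c(B) = 0
w(K) = 4/3 (w(K) = (1/3)*4 = 4/3)
h(k) = 8 - 4*k**2
C = -428/3 (C = -107*4/3 = -428/3 ≈ -142.67)
h(V) - C = (8 - 4*19**2) - 1*(-428/3) = (8 - 4*361) + 428/3 = (8 - 1444) + 428/3 = -1436 + 428/3 = -3880/3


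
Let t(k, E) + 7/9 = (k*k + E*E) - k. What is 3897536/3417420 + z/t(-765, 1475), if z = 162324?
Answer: 6366498824983/5308647567360 ≈ 1.1993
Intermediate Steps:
t(k, E) = -7/9 + E² + k² - k (t(k, E) = -7/9 + ((k*k + E*E) - k) = -7/9 + ((k² + E²) - k) = -7/9 + ((E² + k²) - k) = -7/9 + (E² + k² - k) = -7/9 + E² + k² - k)
3897536/3417420 + z/t(-765, 1475) = 3897536/3417420 + 162324/(-7/9 + 1475² + (-765)² - 1*(-765)) = 3897536*(1/3417420) + 162324/(-7/9 + 2175625 + 585225 + 765) = 974384/854355 + 162324/(24854528/9) = 974384/854355 + 162324*(9/24854528) = 974384/854355 + 365229/6213632 = 6366498824983/5308647567360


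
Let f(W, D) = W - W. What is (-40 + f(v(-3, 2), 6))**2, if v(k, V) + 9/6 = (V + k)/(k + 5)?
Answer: 1600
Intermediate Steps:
v(k, V) = -3/2 + (V + k)/(5 + k) (v(k, V) = -3/2 + (V + k)/(k + 5) = -3/2 + (V + k)/(5 + k))
f(W, D) = 0
(-40 + f(v(-3, 2), 6))**2 = (-40 + 0)**2 = (-40)**2 = 1600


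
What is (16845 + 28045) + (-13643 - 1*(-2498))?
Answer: 33745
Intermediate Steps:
(16845 + 28045) + (-13643 - 1*(-2498)) = 44890 + (-13643 + 2498) = 44890 - 11145 = 33745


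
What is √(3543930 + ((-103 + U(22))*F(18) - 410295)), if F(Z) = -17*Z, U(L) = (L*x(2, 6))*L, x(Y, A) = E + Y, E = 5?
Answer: 5*√85137 ≈ 1458.9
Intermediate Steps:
x(Y, A) = 5 + Y
U(L) = 7*L² (U(L) = (L*(5 + 2))*L = (L*7)*L = (7*L)*L = 7*L²)
√(3543930 + ((-103 + U(22))*F(18) - 410295)) = √(3543930 + ((-103 + 7*22²)*(-17*18) - 410295)) = √(3543930 + ((-103 + 7*484)*(-306) - 410295)) = √(3543930 + ((-103 + 3388)*(-306) - 410295)) = √(3543930 + (3285*(-306) - 410295)) = √(3543930 + (-1005210 - 410295)) = √(3543930 - 1415505) = √2128425 = 5*√85137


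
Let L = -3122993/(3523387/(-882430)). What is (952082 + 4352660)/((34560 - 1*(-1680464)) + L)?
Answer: 9345329500577/4399257989639 ≈ 2.1243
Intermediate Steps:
L = 2755822712990/3523387 (L = -3122993/(3523387*(-1/882430)) = -3122993/(-3523387/882430) = -3122993*(-882430/3523387) = 2755822712990/3523387 ≈ 7.8215e+5)
(952082 + 4352660)/((34560 - 1*(-1680464)) + L) = (952082 + 4352660)/((34560 - 1*(-1680464)) + 2755822712990/3523387) = 5304742/((34560 + 1680464) + 2755822712990/3523387) = 5304742/(1715024 + 2755822712990/3523387) = 5304742/(8798515979278/3523387) = 5304742*(3523387/8798515979278) = 9345329500577/4399257989639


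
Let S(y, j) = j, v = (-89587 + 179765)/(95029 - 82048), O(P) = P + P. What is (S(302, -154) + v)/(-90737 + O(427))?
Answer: 1908896/1166771223 ≈ 0.0016361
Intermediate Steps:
O(P) = 2*P
v = 90178/12981 ≈ 6.9469
(S(302, -154) + v)/(-90737 + O(427)) = (-154 + 90178/12981)/(-90737 + 2*427) = -1908896/(12981*(-90737 + 854)) = -1908896/12981/(-89883) = -1908896/12981*(-1/89883) = 1908896/1166771223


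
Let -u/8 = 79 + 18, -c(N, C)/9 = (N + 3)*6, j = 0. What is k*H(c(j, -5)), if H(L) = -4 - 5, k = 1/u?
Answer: 9/776 ≈ 0.011598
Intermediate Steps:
c(N, C) = -162 - 54*N (c(N, C) = -9*(N + 3)*6 = -9*(3 + N)*6 = -9*(18 + 6*N) = -162 - 54*N)
u = -776 (u = -8*(79 + 18) = -8*97 = -776)
k = -1/776 (k = 1/(-776) = -1/776 ≈ -0.0012887)
H(L) = -9
k*H(c(j, -5)) = -1/776*(-9) = 9/776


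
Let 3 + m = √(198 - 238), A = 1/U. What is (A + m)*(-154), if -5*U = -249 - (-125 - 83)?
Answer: 18172/41 - 308*I*√10 ≈ 443.22 - 973.98*I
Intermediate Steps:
U = 41/5 (U = -(-249 - (-125 - 83))/5 = -(-249 - 1*(-208))/5 = -(-249 + 208)/5 = -⅕*(-41) = 41/5 ≈ 8.2000)
A = 5/41 (A = 1/(41/5) = 5/41 ≈ 0.12195)
m = -3 + 2*I*√10 (m = -3 + √(198 - 238) = -3 + √(-40) = -3 + 2*I*√10 ≈ -3.0 + 6.3246*I)
(A + m)*(-154) = (5/41 + (-3 + 2*I*√10))*(-154) = (-118/41 + 2*I*√10)*(-154) = 18172/41 - 308*I*√10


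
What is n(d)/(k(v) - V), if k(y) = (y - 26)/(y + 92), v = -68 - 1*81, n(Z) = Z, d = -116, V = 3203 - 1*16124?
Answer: -1653/184168 ≈ -0.0089755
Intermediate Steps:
V = -12921 (V = 3203 - 16124 = -12921)
v = -149 (v = -68 - 81 = -149)
k(y) = (-26 + y)/(92 + y)
n(d)/(k(v) - V) = -116/((-26 - 149)/(92 - 149) - 1*(-12921)) = -116/(-175/(-57) + 12921) = -116/(-1/57*(-175) + 12921) = -116/(175/57 + 12921) = -116/736672/57 = -116*57/736672 = -1653/184168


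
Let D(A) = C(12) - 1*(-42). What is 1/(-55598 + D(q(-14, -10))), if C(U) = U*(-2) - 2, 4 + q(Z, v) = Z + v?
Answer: -1/55582 ≈ -1.7991e-5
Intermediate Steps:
q(Z, v) = -4 + Z + v (q(Z, v) = -4 + (Z + v) = -4 + Z + v)
C(U) = -2 - 2*U (C(U) = -2*U - 2 = -2 - 2*U)
D(A) = 16 (D(A) = (-2 - 2*12) - 1*(-42) = (-2 - 24) + 42 = -26 + 42 = 16)
1/(-55598 + D(q(-14, -10))) = 1/(-55598 + 16) = 1/(-55582) = -1/55582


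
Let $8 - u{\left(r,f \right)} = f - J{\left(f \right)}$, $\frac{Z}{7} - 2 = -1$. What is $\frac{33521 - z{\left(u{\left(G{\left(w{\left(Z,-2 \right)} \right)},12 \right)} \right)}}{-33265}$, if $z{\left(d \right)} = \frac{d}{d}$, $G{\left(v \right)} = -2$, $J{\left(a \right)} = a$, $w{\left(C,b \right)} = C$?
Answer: $- \frac{6704}{6653} \approx -1.0077$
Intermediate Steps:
$Z = 7$ ($Z = 14 + 7 \left(-1\right) = 14 - 7 = 7$)
$u{\left(r,f \right)} = 8$ ($u{\left(r,f \right)} = 8 - \left(f - f\right) = 8 - 0 = 8 + 0 = 8$)
$z{\left(d \right)} = 1$
$\frac{33521 - z{\left(u{\left(G{\left(w{\left(Z,-2 \right)} \right)},12 \right)} \right)}}{-33265} = \frac{33521 - 1}{-33265} = \left(33521 - 1\right) \left(- \frac{1}{33265}\right) = 33520 \left(- \frac{1}{33265}\right) = - \frac{6704}{6653}$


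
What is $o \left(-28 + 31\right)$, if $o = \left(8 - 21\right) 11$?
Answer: $-429$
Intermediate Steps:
$o = -143$ ($o = \left(-13\right) 11 = -143$)
$o \left(-28 + 31\right) = - 143 \left(-28 + 31\right) = \left(-143\right) 3 = -429$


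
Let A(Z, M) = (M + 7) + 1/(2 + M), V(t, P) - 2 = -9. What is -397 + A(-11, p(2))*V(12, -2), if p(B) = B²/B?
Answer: -1847/4 ≈ -461.75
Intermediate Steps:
V(t, P) = -7 (V(t, P) = 2 - 9 = -7)
p(B) = B
A(Z, M) = 7 + M + 1/(2 + M) (A(Z, M) = (7 + M) + 1/(2 + M) = 7 + M + 1/(2 + M))
-397 + A(-11, p(2))*V(12, -2) = -397 + ((15 + 2² + 9*2)/(2 + 2))*(-7) = -397 + ((15 + 4 + 18)/4)*(-7) = -397 + ((¼)*37)*(-7) = -397 + (37/4)*(-7) = -397 - 259/4 = -1847/4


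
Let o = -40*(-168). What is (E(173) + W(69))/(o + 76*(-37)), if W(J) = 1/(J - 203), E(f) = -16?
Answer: -2145/523672 ≈ -0.0040961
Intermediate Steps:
o = 6720
W(J) = 1/(-203 + J)
(E(173) + W(69))/(o + 76*(-37)) = (-16 + 1/(-203 + 69))/(6720 + 76*(-37)) = (-16 + 1/(-134))/(6720 - 2812) = (-16 - 1/134)/3908 = -2145/134*1/3908 = -2145/523672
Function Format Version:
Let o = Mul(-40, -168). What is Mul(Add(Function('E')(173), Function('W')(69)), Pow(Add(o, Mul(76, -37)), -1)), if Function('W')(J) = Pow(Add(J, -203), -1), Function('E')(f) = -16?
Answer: Rational(-2145, 523672) ≈ -0.0040961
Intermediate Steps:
o = 6720
Function('W')(J) = Pow(Add(-203, J), -1)
Mul(Add(Function('E')(173), Function('W')(69)), Pow(Add(o, Mul(76, -37)), -1)) = Mul(Add(-16, Pow(Add(-203, 69), -1)), Pow(Add(6720, Mul(76, -37)), -1)) = Mul(Add(-16, Pow(-134, -1)), Pow(Add(6720, -2812), -1)) = Mul(Add(-16, Rational(-1, 134)), Pow(3908, -1)) = Mul(Rational(-2145, 134), Rational(1, 3908)) = Rational(-2145, 523672)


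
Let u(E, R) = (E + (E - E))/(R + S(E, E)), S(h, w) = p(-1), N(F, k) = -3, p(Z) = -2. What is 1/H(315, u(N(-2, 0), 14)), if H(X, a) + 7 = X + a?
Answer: 4/1231 ≈ 0.0032494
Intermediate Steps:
S(h, w) = -2
u(E, R) = E/(-2 + R) (u(E, R) = (E + (E - E))/(R - 2) = (E + 0)/(-2 + R) = E/(-2 + R))
H(X, a) = -7 + X + a (H(X, a) = -7 + (X + a) = -7 + X + a)
1/H(315, u(N(-2, 0), 14)) = 1/(-7 + 315 - 3/(-2 + 14)) = 1/(-7 + 315 - 3/12) = 1/(-7 + 315 - 3*1/12) = 1/(-7 + 315 - ¼) = 1/(1231/4) = 4/1231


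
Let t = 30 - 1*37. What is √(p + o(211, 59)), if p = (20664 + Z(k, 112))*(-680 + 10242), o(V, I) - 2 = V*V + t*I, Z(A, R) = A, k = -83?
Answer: 4*√12302477 ≈ 14030.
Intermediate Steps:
t = -7 (t = 30 - 37 = -7)
o(V, I) = 2 + V² - 7*I (o(V, I) = 2 + (V*V - 7*I) = 2 + (V² - 7*I) = 2 + V² - 7*I)
p = 196795522 (p = (20664 - 83)*(-680 + 10242) = 20581*9562 = 196795522)
√(p + o(211, 59)) = √(196795522 + (2 + 211² - 7*59)) = √(196795522 + (2 + 44521 - 413)) = √(196795522 + 44110) = √196839632 = 4*√12302477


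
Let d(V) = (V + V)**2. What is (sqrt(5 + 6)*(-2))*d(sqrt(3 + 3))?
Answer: -48*sqrt(11) ≈ -159.20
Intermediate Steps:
d(V) = 4*V**2 (d(V) = (2*V)**2 = 4*V**2)
(sqrt(5 + 6)*(-2))*d(sqrt(3 + 3)) = (sqrt(5 + 6)*(-2))*(4*(sqrt(3 + 3))**2) = (sqrt(11)*(-2))*(4*(sqrt(6))**2) = (-2*sqrt(11))*(4*6) = -2*sqrt(11)*24 = -48*sqrt(11)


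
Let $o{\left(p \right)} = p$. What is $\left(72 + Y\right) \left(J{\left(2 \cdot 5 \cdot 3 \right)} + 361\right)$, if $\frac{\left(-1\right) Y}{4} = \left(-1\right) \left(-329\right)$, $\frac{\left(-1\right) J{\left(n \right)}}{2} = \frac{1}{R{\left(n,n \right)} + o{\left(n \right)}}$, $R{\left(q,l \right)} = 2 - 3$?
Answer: $- \frac{13020948}{29} \approx -4.49 \cdot 10^{5}$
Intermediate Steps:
$R{\left(q,l \right)} = -1$ ($R{\left(q,l \right)} = 2 - 3 = -1$)
$J{\left(n \right)} = - \frac{2}{-1 + n}$
$Y = -1316$ ($Y = - 4 \left(\left(-1\right) \left(-329\right)\right) = \left(-4\right) 329 = -1316$)
$\left(72 + Y\right) \left(J{\left(2 \cdot 5 \cdot 3 \right)} + 361\right) = \left(72 - 1316\right) \left(- \frac{2}{-1 + 2 \cdot 5 \cdot 3} + 361\right) = - 1244 \left(- \frac{2}{-1 + 10 \cdot 3} + 361\right) = - 1244 \left(- \frac{2}{-1 + 30} + 361\right) = - 1244 \left(- \frac{2}{29} + 361\right) = \left(-1244\right) \frac{10467}{29} = - \frac{13020948}{29}$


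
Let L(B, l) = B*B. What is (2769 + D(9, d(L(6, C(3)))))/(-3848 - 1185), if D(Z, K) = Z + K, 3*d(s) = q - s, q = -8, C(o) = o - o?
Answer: -8290/15099 ≈ -0.54904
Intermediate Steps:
C(o) = 0
L(B, l) = B**2
d(s) = -8/3 - s/3 (d(s) = (-8 - s)/3 = -8/3 - s/3)
D(Z, K) = K + Z
(2769 + D(9, d(L(6, C(3)))))/(-3848 - 1185) = (2769 + ((-8/3 - 1/3*6**2) + 9))/(-3848 - 1185) = (2769 + ((-8/3 - 1/3*36) + 9))/(-5033) = (2769 + ((-8/3 - 12) + 9))*(-1/5033) = (2769 + (-44/3 + 9))*(-1/5033) = (2769 - 17/3)*(-1/5033) = (8290/3)*(-1/5033) = -8290/15099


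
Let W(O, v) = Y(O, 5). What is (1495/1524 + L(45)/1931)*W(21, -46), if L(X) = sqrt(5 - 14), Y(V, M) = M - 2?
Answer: 1495/508 + 9*I/1931 ≈ 2.9429 + 0.0046608*I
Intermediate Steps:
Y(V, M) = -2 + M
W(O, v) = 3 (W(O, v) = -2 + 5 = 3)
L(X) = 3*I (L(X) = sqrt(-9) = 3*I)
(1495/1524 + L(45)/1931)*W(21, -46) = (1495/1524 + (3*I)/1931)*3 = (1495*(1/1524) + (3*I)*(1/1931))*3 = (1495/1524 + 3*I/1931)*3 = 1495/508 + 9*I/1931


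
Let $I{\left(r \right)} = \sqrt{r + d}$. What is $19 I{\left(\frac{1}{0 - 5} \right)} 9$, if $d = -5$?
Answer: $\frac{171 i \sqrt{130}}{5} \approx 389.94 i$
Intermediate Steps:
$I{\left(r \right)} = \sqrt{-5 + r}$ ($I{\left(r \right)} = \sqrt{r - 5} = \sqrt{-5 + r}$)
$19 I{\left(\frac{1}{0 - 5} \right)} 9 = 19 \sqrt{-5 + \frac{1}{0 - 5}} \cdot 9 = 19 \sqrt{-5 + \frac{1}{-5}} \cdot 9 = 19 \sqrt{-5 - \frac{1}{5}} \cdot 9 = 19 \sqrt{- \frac{26}{5}} \cdot 9 = 19 \frac{i \sqrt{130}}{5} \cdot 9 = \frac{19 i \sqrt{130}}{5} \cdot 9 = \frac{171 i \sqrt{130}}{5}$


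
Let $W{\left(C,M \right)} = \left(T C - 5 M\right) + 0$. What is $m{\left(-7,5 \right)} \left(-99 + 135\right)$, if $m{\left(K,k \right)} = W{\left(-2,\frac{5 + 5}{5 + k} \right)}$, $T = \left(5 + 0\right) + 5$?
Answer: $-900$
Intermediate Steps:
$T = 10$ ($T = 5 + 5 = 10$)
$W{\left(C,M \right)} = - 5 M + 10 C$ ($W{\left(C,M \right)} = \left(10 C - 5 M\right) + 0 = \left(- 5 M + 10 C\right) + 0 = - 5 M + 10 C$)
$m{\left(K,k \right)} = -20 - \frac{50}{5 + k}$ ($m{\left(K,k \right)} = - 5 \frac{5 + 5}{5 + k} + 10 \left(-2\right) = - 5 \frac{10}{5 + k} - 20 = - \frac{50}{5 + k} - 20 = -20 - \frac{50}{5 + k}$)
$m{\left(-7,5 \right)} \left(-99 + 135\right) = \frac{10 \left(-15 - 10\right)}{5 + 5} \left(-99 + 135\right) = \frac{10 \left(-15 - 10\right)}{10} \cdot 36 = 10 \cdot \frac{1}{10} \left(-25\right) 36 = \left(-25\right) 36 = -900$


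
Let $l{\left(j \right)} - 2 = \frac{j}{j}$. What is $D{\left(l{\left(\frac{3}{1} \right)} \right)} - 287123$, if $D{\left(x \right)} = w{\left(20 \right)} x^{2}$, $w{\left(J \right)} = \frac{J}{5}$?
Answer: $-287087$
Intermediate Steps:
$w{\left(J \right)} = \frac{J}{5}$ ($w{\left(J \right)} = J \frac{1}{5} = \frac{J}{5}$)
$l{\left(j \right)} = 3$ ($l{\left(j \right)} = 2 + \frac{j}{j} = 2 + 1 = 3$)
$D{\left(x \right)} = 4 x^{2}$ ($D{\left(x \right)} = \frac{1}{5} \cdot 20 x^{2} = 4 x^{2}$)
$D{\left(l{\left(\frac{3}{1} \right)} \right)} - 287123 = 4 \cdot 3^{2} - 287123 = 4 \cdot 9 - 287123 = 36 - 287123 = -287087$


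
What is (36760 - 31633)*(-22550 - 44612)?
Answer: -344339574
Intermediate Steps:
(36760 - 31633)*(-22550 - 44612) = 5127*(-67162) = -344339574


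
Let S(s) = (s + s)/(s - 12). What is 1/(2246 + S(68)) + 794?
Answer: 12496773/15739 ≈ 794.00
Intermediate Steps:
S(s) = 2*s/(-12 + s) (S(s) = (2*s)/(-12 + s) = 2*s/(-12 + s))
1/(2246 + S(68)) + 794 = 1/(2246 + 2*68/(-12 + 68)) + 794 = 1/(2246 + 2*68/56) + 794 = 1/(2246 + 2*68*(1/56)) + 794 = 1/(2246 + 17/7) + 794 = 1/(15739/7) + 794 = 7/15739 + 794 = 12496773/15739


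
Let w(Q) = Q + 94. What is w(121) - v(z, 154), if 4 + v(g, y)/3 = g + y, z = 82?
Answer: -481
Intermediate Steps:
w(Q) = 94 + Q
v(g, y) = -12 + 3*g + 3*y (v(g, y) = -12 + 3*(g + y) = -12 + (3*g + 3*y) = -12 + 3*g + 3*y)
w(121) - v(z, 154) = (94 + 121) - (-12 + 3*82 + 3*154) = 215 - (-12 + 246 + 462) = 215 - 1*696 = 215 - 696 = -481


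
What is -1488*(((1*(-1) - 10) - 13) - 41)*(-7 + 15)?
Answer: 773760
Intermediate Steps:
-1488*(((1*(-1) - 10) - 13) - 41)*(-7 + 15) = -1488*(((-1 - 10) - 13) - 41)*8 = -1488*((-11 - 13) - 41)*8 = -1488*(-24 - 41)*8 = -(-96720)*8 = -1488*(-520) = 773760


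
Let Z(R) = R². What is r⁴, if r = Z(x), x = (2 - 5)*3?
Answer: 43046721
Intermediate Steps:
x = -9 (x = -3*3 = -9)
r = 81 (r = (-9)² = 81)
r⁴ = 81⁴ = 43046721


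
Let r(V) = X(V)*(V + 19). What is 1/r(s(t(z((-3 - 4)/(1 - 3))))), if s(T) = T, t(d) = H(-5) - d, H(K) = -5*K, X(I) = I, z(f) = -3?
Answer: 1/1316 ≈ 0.00075988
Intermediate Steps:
t(d) = 25 - d (t(d) = -5*(-5) - d = 25 - d)
r(V) = V*(19 + V) (r(V) = V*(V + 19) = V*(19 + V))
1/r(s(t(z((-3 - 4)/(1 - 3))))) = 1/((25 - 1*(-3))*(19 + (25 - 1*(-3)))) = 1/((25 + 3)*(19 + (25 + 3))) = 1/(28*(19 + 28)) = 1/(28*47) = 1/1316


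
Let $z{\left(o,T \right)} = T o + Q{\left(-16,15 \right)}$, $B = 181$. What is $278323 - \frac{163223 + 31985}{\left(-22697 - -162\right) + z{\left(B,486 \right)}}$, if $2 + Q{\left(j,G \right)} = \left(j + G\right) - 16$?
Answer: $\frac{4551367217}{16353} \approx 2.7832 \cdot 10^{5}$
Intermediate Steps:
$Q{\left(j,G \right)} = -18 + G + j$ ($Q{\left(j,G \right)} = -2 - \left(16 - G - j\right) = -2 + \left(-16 + G + j\right) = -18 + G + j$)
$z{\left(o,T \right)} = -19 + T o$ ($z{\left(o,T \right)} = T o - 19 = -19 + T o$)
$278323 - \frac{163223 + 31985}{\left(-22697 - -162\right) + z{\left(B,486 \right)}} = 278323 - \frac{163223 + 31985}{\left(-22697 - -162\right) + \left(-19 + 486 \cdot 181\right)} = 278323 - \frac{195208}{\left(-22697 + 162\right) + \left(-19 + 87966\right)} = 278323 - \frac{195208}{-22535 + 87947} = 278323 - \frac{195208}{65412} = 278323 - 195208 \cdot \frac{1}{65412} = 278323 - \frac{48802}{16353} = \frac{4551367217}{16353}$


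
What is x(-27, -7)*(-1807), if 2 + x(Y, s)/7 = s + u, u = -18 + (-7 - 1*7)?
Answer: 518609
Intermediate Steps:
u = -32 (u = -18 + (-7 - 7) = -18 - 14 = -32)
x(Y, s) = -238 + 7*s (x(Y, s) = -14 + 7*(s - 32) = -14 + 7*(-32 + s) = -14 + (-224 + 7*s) = -238 + 7*s)
x(-27, -7)*(-1807) = (-238 + 7*(-7))*(-1807) = (-238 - 49)*(-1807) = -287*(-1807) = 518609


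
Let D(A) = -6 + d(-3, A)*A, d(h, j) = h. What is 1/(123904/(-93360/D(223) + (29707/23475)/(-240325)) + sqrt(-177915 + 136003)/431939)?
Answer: 114485067335930877083605635168545520000/102559788648117893111013582267262662570199 - 30770283062195734944494915903687*I*sqrt(62)/410239154592471572444054329069050650280796 ≈ 0.0011163 - 5.906e-10*I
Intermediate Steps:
D(A) = -6 - 3*A
1/(123904/(-93360/D(223) + (29707/23475)/(-240325)) + sqrt(-177915 + 136003)/431939) = 1/(123904/(-93360/(-6 - 3*223) + (29707/23475)/(-240325)) + sqrt(-177915 + 136003)/431939) = 1/(123904/(-93360/(-6 - 669) + (29707*(1/23475))*(-1/240325)) + sqrt(-41912)*(1/431939)) = 1/(123904/(-93360/(-675) + (29707/23475)*(-1/240325)) + (26*I*sqrt(62))*(1/431939)) = 1/(123904/(-93360*(-1/675) - 29707/5641629375) + 26*I*sqrt(62)/431939) = 1/(123904/(6224/45 - 29707/5641629375) + 26*I*sqrt(62)/431939) = 1/(123904/(2340899992879/16924888125) + 26*I*sqrt(62)/431939) = 1/(123904*(16924888125/2340899992879) + 26*I*sqrt(62)/431939) = 1/(2097061338240000/2340899992879 + 26*I*sqrt(62)/431939)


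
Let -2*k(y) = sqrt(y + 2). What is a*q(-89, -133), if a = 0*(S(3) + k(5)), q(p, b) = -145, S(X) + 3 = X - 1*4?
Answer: 0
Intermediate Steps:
S(X) = -7 + X (S(X) = -3 + (X - 1*4) = -3 + (X - 4) = -3 + (-4 + X) = -7 + X)
k(y) = -sqrt(2 + y)/2 (k(y) = -sqrt(y + 2)/2 = -sqrt(2 + y)/2)
a = 0 (a = 0*((-7 + 3) - sqrt(2 + 5)/2) = 0*(-4 - sqrt(7)/2) = 0)
a*q(-89, -133) = 0*(-145) = 0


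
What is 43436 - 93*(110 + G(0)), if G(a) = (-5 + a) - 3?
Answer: 33950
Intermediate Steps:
G(a) = -8 + a
43436 - 93*(110 + G(0)) = 43436 - 93*(110 + (-8 + 0)) = 43436 - 93*(110 - 8) = 43436 - 93*102 = 43436 - 1*9486 = 43436 - 9486 = 33950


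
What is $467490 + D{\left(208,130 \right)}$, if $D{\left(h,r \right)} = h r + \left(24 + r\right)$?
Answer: $494684$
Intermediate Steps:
$D{\left(h,r \right)} = 24 + r + h r$
$467490 + D{\left(208,130 \right)} = 467490 + \left(24 + 130 + 208 \cdot 130\right) = 467490 + \left(24 + 130 + 27040\right) = 467490 + 27194 = 494684$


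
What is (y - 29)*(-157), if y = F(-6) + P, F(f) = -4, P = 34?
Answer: -157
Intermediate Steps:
y = 30 (y = -4 + 34 = 30)
(y - 29)*(-157) = (30 - 29)*(-157) = 1*(-157) = -157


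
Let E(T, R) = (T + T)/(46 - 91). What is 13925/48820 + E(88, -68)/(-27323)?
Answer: 3425973439/12005179740 ≈ 0.28537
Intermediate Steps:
E(T, R) = -2*T/45 (E(T, R) = (2*T)/(-45) = (2*T)*(-1/45) = -2*T/45)
13925/48820 + E(88, -68)/(-27323) = 13925/48820 - 2/45*88/(-27323) = 13925*(1/48820) - 176/45*(-1/27323) = 2785/9764 + 176/1229535 = 3425973439/12005179740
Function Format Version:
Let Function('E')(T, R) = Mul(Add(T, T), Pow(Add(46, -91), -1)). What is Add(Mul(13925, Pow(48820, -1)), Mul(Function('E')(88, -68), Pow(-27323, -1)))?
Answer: Rational(3425973439, 12005179740) ≈ 0.28537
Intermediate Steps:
Function('E')(T, R) = Mul(Rational(-2, 45), T) (Function('E')(T, R) = Mul(Mul(2, T), Pow(-45, -1)) = Mul(Mul(2, T), Rational(-1, 45)) = Mul(Rational(-2, 45), T))
Add(Mul(13925, Pow(48820, -1)), Mul(Function('E')(88, -68), Pow(-27323, -1))) = Add(Mul(13925, Pow(48820, -1)), Mul(Mul(Rational(-2, 45), 88), Pow(-27323, -1))) = Add(Mul(13925, Rational(1, 48820)), Mul(Rational(-176, 45), Rational(-1, 27323))) = Add(Rational(2785, 9764), Rational(176, 1229535)) = Rational(3425973439, 12005179740)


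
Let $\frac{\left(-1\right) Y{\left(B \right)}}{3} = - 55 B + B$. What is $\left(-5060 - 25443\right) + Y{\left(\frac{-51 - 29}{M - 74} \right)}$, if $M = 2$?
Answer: $-30323$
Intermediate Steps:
$Y{\left(B \right)} = 162 B$ ($Y{\left(B \right)} = - 3 \left(- 55 B + B\right) = - 3 \left(- 54 B\right) = 162 B$)
$\left(-5060 - 25443\right) + Y{\left(\frac{-51 - 29}{M - 74} \right)} = \left(-5060 - 25443\right) + 162 \frac{-51 - 29}{2 - 74} = -30503 + 162 \left(- \frac{80}{-72}\right) = -30503 + 162 \left(\left(-80\right) \left(- \frac{1}{72}\right)\right) = -30503 + 162 \cdot \frac{10}{9} = -30503 + 180 = -30323$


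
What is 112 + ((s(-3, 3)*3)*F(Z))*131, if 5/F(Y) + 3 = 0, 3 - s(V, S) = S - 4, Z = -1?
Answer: -2508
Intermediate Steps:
s(V, S) = 7 - S (s(V, S) = 3 - (S - 4) = 3 - (-4 + S) = 3 + (4 - S) = 7 - S)
F(Y) = -5/3 (F(Y) = 5/(-3 + 0) = 5/(-3) = 5*(-⅓) = -5/3)
112 + ((s(-3, 3)*3)*F(Z))*131 = 112 + (((7 - 1*3)*3)*(-5/3))*131 = 112 + (((7 - 3)*3)*(-5/3))*131 = 112 + ((4*3)*(-5/3))*131 = 112 + (12*(-5/3))*131 = 112 - 20*131 = 112 - 2620 = -2508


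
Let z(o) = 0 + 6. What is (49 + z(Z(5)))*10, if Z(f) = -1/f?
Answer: 550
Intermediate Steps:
z(o) = 6
(49 + z(Z(5)))*10 = (49 + 6)*10 = 55*10 = 550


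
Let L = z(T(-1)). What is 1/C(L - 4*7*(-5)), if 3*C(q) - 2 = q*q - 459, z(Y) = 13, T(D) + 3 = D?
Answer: 3/22952 ≈ 0.00013071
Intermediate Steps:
T(D) = -3 + D
L = 13
C(q) = -457/3 + q**2/3 (C(q) = 2/3 + (q*q - 459)/3 = 2/3 + (q**2 - 459)/3 = 2/3 + (-459 + q**2)/3 = 2/3 + (-153 + q**2/3) = -457/3 + q**2/3)
1/C(L - 4*7*(-5)) = 1/(-457/3 + (13 - 4*7*(-5))**2/3) = 1/(-457/3 + (13 - 28*(-5))**2/3) = 1/(-457/3 + (13 - 1*(-140))**2/3) = 1/(-457/3 + (13 + 140)**2/3) = 1/(-457/3 + (1/3)*153**2) = 1/(-457/3 + (1/3)*23409) = 1/(-457/3 + 7803) = 1/(22952/3) = 3/22952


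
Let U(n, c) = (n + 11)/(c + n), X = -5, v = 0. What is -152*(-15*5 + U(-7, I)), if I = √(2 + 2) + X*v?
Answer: 57608/5 ≈ 11522.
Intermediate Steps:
I = 2 (I = √(2 + 2) - 5*0 = √4 + 0 = 2 + 0 = 2)
U(n, c) = (11 + n)/(c + n)
-152*(-15*5 + U(-7, I)) = -152*(-15*5 + (11 - 7)/(2 - 7)) = -152*(-75 + 4/(-5)) = -152*(-75 - ⅕*4) = -152*(-75 - ⅘) = -152*(-379/5) = 57608/5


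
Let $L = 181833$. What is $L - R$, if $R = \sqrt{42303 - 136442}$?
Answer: $181833 - i \sqrt{94139} \approx 1.8183 \cdot 10^{5} - 306.82 i$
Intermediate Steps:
$R = i \sqrt{94139}$ ($R = \sqrt{42303 - 136442} = \sqrt{-94139} = i \sqrt{94139} \approx 306.82 i$)
$L - R = 181833 - i \sqrt{94139}$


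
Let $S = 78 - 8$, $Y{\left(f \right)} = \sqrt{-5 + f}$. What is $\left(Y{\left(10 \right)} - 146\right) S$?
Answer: $-10220 + 70 \sqrt{5} \approx -10063.0$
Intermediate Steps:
$S = 70$
$\left(Y{\left(10 \right)} - 146\right) S = \left(\sqrt{-5 + 10} - 146\right) 70 = \left(\sqrt{5} - 146\right) 70 = \left(-146 + \sqrt{5}\right) 70 = -10220 + 70 \sqrt{5}$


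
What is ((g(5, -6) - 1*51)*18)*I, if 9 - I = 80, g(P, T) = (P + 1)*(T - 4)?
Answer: 141858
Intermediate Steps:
g(P, T) = (1 + P)*(-4 + T)
I = -71 (I = 9 - 1*80 = 9 - 80 = -71)
((g(5, -6) - 1*51)*18)*I = (((-4 - 6 - 4*5 + 5*(-6)) - 1*51)*18)*(-71) = (((-4 - 6 - 20 - 30) - 51)*18)*(-71) = ((-60 - 51)*18)*(-71) = -111*18*(-71) = -1998*(-71) = 141858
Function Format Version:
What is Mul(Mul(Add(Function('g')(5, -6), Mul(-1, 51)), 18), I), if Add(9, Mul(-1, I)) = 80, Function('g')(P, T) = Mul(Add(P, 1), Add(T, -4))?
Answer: 141858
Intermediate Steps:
Function('g')(P, T) = Mul(Add(1, P), Add(-4, T))
I = -71 (I = Add(9, Mul(-1, 80)) = Add(9, -80) = -71)
Mul(Mul(Add(Function('g')(5, -6), Mul(-1, 51)), 18), I) = Mul(Mul(Add(Add(-4, -6, Mul(-4, 5), Mul(5, -6)), Mul(-1, 51)), 18), -71) = Mul(Mul(Add(Add(-4, -6, -20, -30), -51), 18), -71) = Mul(Mul(Add(-60, -51), 18), -71) = Mul(Mul(-111, 18), -71) = Mul(-1998, -71) = 141858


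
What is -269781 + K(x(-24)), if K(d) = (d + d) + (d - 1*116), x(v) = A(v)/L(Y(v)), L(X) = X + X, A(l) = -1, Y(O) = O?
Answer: -4318351/16 ≈ -2.6990e+5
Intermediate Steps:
L(X) = 2*X
x(v) = -1/(2*v)
K(d) = -116 + 3*d (K(d) = 2*d + (d - 116) = 2*d + (-116 + d) = -116 + 3*d)
-269781 + K(x(-24)) = -269781 + (-116 + 3*(-1/2/(-24))) = -269781 + (-116 + 3*(-1/2*(-1/24))) = -269781 + (-116 + 3*(1/48)) = -269781 + (-116 + 1/16) = -269781 - 1855/16 = -4318351/16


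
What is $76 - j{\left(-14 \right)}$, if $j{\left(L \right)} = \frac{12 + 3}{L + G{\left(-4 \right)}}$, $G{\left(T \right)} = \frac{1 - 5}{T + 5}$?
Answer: $\frac{461}{6} \approx 76.833$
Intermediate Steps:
$G{\left(T \right)} = - \frac{4}{5 + T}$
$j{\left(L \right)} = \frac{15}{-4 + L}$ ($j{\left(L \right)} = \frac{12 + 3}{L - \frac{4}{5 - 4}} = \frac{15}{L - \frac{4}{1}} = \frac{15}{L - 4} = \frac{15}{-4 + L}$)
$76 - j{\left(-14 \right)} = 76 - \frac{15}{-4 - 14} = 76 - \frac{15}{-18} = 76 - 15 \left(- \frac{1}{18}\right) = 76 - - \frac{5}{6} = 76 + \frac{5}{6} = \frac{461}{6}$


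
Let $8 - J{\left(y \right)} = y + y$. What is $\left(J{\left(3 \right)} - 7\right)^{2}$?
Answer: $25$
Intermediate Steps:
$J{\left(y \right)} = 8 - 2 y$ ($J{\left(y \right)} = 8 - \left(y + y\right) = 8 - 2 y$)
$\left(J{\left(3 \right)} - 7\right)^{2} = \left(\left(8 - 6\right) - 7\right)^{2} = \left(2 - 7\right)^{2} = \left(-5\right)^{2} = 25$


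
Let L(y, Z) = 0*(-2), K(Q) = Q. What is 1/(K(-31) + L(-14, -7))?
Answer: -1/31 ≈ -0.032258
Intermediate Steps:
L(y, Z) = 0
1/(K(-31) + L(-14, -7)) = 1/(-31 + 0) = 1/(-31) = -1/31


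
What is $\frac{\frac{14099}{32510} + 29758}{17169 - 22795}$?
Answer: $- \frac{967446679}{182901260} \approx -5.2894$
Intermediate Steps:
$\frac{\frac{14099}{32510} + 29758}{17169 - 22795} = \frac{14099 \cdot \frac{1}{32510} + 29758}{-5626} = \left(\frac{14099}{32510} + 29758\right) \left(- \frac{1}{5626}\right) = \frac{967446679}{32510} \left(- \frac{1}{5626}\right) = - \frac{967446679}{182901260}$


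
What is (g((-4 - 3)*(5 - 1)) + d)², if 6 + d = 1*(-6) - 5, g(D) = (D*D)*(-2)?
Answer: 2512225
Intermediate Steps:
g(D) = -2*D² (g(D) = D²*(-2) = -2*D²)
d = -17 (d = -6 + (1*(-6) - 5) = -6 + (-6 - 5) = -6 - 11 = -17)
(g((-4 - 3)*(5 - 1)) + d)² = (-2*(-4 - 3)²*(5 - 1)² - 17)² = (-2*(-7*4)² - 17)² = (-2*(-28)² - 17)² = (-2*784 - 17)² = (-1568 - 17)² = (-1585)² = 2512225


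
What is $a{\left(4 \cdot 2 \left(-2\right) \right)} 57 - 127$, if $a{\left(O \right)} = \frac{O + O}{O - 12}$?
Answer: $- \frac{433}{7} \approx -61.857$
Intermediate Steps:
$a{\left(O \right)} = \frac{2 O}{-12 + O}$
$a{\left(4 \cdot 2 \left(-2\right) \right)} 57 - 127 = \frac{2 \cdot 4 \cdot 2 \left(-2\right)}{-12 + 4 \cdot 2 \left(-2\right)} 57 - 127 = \frac{2 \cdot 8 \left(-2\right)}{-12 + 8 \left(-2\right)} 57 - 127 = 2 \left(-16\right) \frac{1}{-12 - 16} \cdot 57 - 127 = 2 \left(-16\right) \frac{1}{-28} \cdot 57 - 127 = 2 \left(-16\right) \left(- \frac{1}{28}\right) 57 - 127 = \frac{8}{7} \cdot 57 - 127 = \frac{456}{7} - 127 = - \frac{433}{7}$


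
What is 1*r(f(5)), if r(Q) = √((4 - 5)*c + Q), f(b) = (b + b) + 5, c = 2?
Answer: √13 ≈ 3.6056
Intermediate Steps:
f(b) = 5 + 2*b (f(b) = 2*b + 5 = 5 + 2*b)
r(Q) = √(-2 + Q) (r(Q) = √((4 - 5)*2 + Q) = √(-1*2 + Q) = √(-2 + Q))
1*r(f(5)) = 1*√(-2 + (5 + 2*5)) = 1*√(-2 + (5 + 10)) = 1*√(-2 + 15) = 1*√13 = √13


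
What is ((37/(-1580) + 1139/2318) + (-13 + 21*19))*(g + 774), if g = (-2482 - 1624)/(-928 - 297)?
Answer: 24068537269744/80115875 ≈ 3.0042e+5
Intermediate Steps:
g = 4106/1225 (g = -4106/(-1225) = -4106*(-1/1225) = 4106/1225 ≈ 3.3518)
((37/(-1580) + 1139/2318) + (-13 + 21*19))*(g + 774) = ((37/(-1580) + 1139/2318) + (-13 + 21*19))*(4106/1225 + 774) = ((37*(-1/1580) + 1139*(1/2318)) + (-13 + 399))*(952256/1225) = ((-37/1580 + 1139/2318) + 386)*(952256/1225) = (856927/1831220 + 386)*(952256/1225) = (707707847/1831220)*(952256/1225) = 24068537269744/80115875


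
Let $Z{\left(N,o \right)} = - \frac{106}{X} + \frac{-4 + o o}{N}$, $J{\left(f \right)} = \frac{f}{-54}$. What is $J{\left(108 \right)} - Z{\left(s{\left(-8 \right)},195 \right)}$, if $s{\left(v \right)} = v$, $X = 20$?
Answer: $\frac{190237}{40} \approx 4755.9$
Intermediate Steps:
$J{\left(f \right)} = - \frac{f}{54}$ ($J{\left(f \right)} = f \left(- \frac{1}{54}\right) = - \frac{f}{54}$)
$Z{\left(N,o \right)} = - \frac{53}{10} + \frac{-4 + o^{2}}{N}$ ($Z{\left(N,o \right)} = - \frac{106}{20} + \frac{-4 + o o}{N} = \left(-106\right) \frac{1}{20} + \frac{-4 + o^{2}}{N} = - \frac{53}{10} + \frac{-4 + o^{2}}{N}$)
$J{\left(108 \right)} - Z{\left(s{\left(-8 \right)},195 \right)} = \left(- \frac{1}{54}\right) 108 - \frac{-4 + 195^{2} - - \frac{212}{5}}{-8} = -2 - - \frac{-4 + 38025 + \frac{212}{5}}{8} = -2 - \left(- \frac{1}{8}\right) \frac{190317}{5} = -2 - - \frac{190317}{40} = -2 + \frac{190317}{40} = \frac{190237}{40}$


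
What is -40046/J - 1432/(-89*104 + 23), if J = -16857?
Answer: 393883942/155640681 ≈ 2.5307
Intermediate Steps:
-40046/J - 1432/(-89*104 + 23) = -40046/(-16857) - 1432/(-89*104 + 23) = -40046*(-1/16857) - 1432/(-9256 + 23) = 40046/16857 - 1432/(-9233) = 40046/16857 - 1432*(-1/9233) = 40046/16857 + 1432/9233 = 393883942/155640681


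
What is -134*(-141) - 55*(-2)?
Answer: 19004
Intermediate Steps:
-134*(-141) - 55*(-2) = 18894 + 110 = 19004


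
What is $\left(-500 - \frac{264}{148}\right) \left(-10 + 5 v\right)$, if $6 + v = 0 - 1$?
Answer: $\frac{835470}{37} \approx 22580.0$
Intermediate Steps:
$v = -7$ ($v = -6 + \left(0 - 1\right) = -6 - 1 = -7$)
$\left(-500 - \frac{264}{148}\right) \left(-10 + 5 v\right) = \left(-500 - \frac{264}{148}\right) \left(-10 + 5 \left(-7\right)\right) = \left(-500 - \frac{66}{37}\right) \left(-10 - 35\right) = \left(-500 - \frac{66}{37}\right) \left(-45\right) = \left(- \frac{18566}{37}\right) \left(-45\right) = \frac{835470}{37}$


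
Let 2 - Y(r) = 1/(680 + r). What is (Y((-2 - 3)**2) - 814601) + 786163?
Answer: -20047381/705 ≈ -28436.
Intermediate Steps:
Y(r) = 2 - 1/(680 + r)
(Y((-2 - 3)**2) - 814601) + 786163 = ((1359 + 2*(-2 - 3)**2)/(680 + (-2 - 3)**2) - 814601) + 786163 = ((1359 + 2*(-5)**2)/(680 + (-5)**2) - 814601) + 786163 = ((1359 + 2*25)/(680 + 25) - 814601) + 786163 = ((1359 + 50)/705 - 814601) + 786163 = ((1/705)*1409 - 814601) + 786163 = (1409/705 - 814601) + 786163 = -574292296/705 + 786163 = -20047381/705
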